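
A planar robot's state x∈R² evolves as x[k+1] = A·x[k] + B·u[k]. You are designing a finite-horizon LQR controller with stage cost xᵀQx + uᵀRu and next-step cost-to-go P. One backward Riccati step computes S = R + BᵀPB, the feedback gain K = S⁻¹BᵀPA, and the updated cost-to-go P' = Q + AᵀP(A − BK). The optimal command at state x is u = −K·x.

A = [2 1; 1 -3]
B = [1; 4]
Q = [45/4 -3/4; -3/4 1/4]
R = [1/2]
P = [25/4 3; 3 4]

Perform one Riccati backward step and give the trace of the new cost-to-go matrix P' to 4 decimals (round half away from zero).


BᵀP = [18.2500 19.0000]
S = R + BᵀPB = [1/2] + [94.2500] = [94.7500]
BᵀPA = [55.5000 -38.7500]
K = S⁻¹·BᵀPA = [0.5858 -0.4090]
A−BK = [1.4142 1.4090; -1.3430 -1.3641]
AᵀP(A−BK) = [8.4908 8.1979; 8.1979 8.4024]
P' = Q + AᵀP(A−BK) = [19.7408 7.4479; 7.4479 8.6524]
tr(P') = 28.3931

28.3931


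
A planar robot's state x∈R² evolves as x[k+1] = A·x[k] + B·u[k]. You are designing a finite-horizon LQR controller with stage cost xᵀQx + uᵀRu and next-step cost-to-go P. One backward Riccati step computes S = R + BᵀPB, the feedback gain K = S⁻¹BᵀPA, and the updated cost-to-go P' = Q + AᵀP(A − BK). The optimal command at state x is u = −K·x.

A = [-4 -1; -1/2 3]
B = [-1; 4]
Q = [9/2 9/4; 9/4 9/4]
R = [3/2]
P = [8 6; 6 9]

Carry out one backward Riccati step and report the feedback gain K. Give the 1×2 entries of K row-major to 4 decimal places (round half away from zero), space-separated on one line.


BᵀP = [16.0000 30.0000]
S = R + BᵀPB = [3/2] + [104.0000] = [105.5000]
BᵀPA = [-79.0000 74.0000]
K = S⁻¹·BᵀPA = [-0.7488 0.7014]
A−BK = [-4.7488 -0.2986; 2.4953 0.1943]
AᵀP(A−BK) = [95.0936 4.9123; 4.9123 1.0948]
P' = Q + AᵀP(A−BK) = [99.5936 7.1623; 7.1623 3.3448]
tr(P') = 102.9384

-0.7488 0.7014


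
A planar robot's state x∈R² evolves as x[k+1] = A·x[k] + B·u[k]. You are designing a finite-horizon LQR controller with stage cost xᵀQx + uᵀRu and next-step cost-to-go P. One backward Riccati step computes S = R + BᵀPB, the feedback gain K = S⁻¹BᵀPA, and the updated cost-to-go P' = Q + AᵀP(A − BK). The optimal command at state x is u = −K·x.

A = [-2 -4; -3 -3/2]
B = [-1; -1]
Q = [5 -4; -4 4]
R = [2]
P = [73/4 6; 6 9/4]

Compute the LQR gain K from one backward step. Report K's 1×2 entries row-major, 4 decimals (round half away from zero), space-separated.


2.1232 3.1703

BᵀP = [-24.2500 -8.2500]
S = R + BᵀPB = [2] + [32.5000] = [34.5000]
BᵀPA = [73.2500 109.3750]
K = S⁻¹·BᵀPA = [2.1232 3.1703]
A−BK = [0.1232 -0.8297; -0.8768 1.6703]
AᵀP(A−BK) = [9.7264 13.9013; 13.9013 22.3120]
P' = Q + AᵀP(A−BK) = [14.7264 9.9013; 9.9013 26.3120]
tr(P') = 41.0385


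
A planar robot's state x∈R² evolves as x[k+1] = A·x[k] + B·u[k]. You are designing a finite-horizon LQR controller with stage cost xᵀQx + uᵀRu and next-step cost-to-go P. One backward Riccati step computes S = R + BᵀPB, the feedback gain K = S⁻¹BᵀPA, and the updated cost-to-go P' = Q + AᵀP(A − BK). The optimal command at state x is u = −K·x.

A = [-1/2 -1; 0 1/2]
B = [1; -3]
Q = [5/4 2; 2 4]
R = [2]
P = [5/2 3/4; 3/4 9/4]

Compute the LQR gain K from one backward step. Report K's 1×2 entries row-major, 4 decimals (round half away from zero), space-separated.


BᵀP = [0.2500 -6.0000]
S = R + BᵀPB = [2] + [18.2500] = [20.2500]
BᵀPA = [-0.1250 -3.2500]
K = S⁻¹·BᵀPA = [-0.0062 -0.1605]
A−BK = [-0.4938 -0.8395; -0.0185 0.0185]
AᵀP(A−BK) = [0.6242 1.0424; 1.0424 1.7909]
P' = Q + AᵀP(A−BK) = [1.8742 3.0424; 3.0424 5.7909]
tr(P') = 7.6651

-0.0062 -0.1605


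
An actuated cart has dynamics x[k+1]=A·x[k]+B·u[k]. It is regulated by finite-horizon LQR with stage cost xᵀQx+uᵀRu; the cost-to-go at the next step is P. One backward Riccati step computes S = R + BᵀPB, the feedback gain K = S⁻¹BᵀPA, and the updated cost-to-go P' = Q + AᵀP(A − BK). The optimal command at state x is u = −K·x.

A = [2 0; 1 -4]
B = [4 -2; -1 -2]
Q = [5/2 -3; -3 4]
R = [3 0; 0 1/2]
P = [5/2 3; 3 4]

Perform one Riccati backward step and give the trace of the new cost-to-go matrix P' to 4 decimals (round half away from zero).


BᵀP = [7.0000 8.0000; -11.0000 -14.0000]
S = R + BᵀPB = [3 0; 0 1/2] + [20.0000 -30.0000; -30.0000 50.0000] = [23.0000 -30.0000; -30.0000 50.5000]
BᵀPA = [22.0000 -32.0000; -36.0000 56.0000]
K = S⁻¹·BᵀPA = [0.1185 0.2447; -0.6424 1.2543]
A−BK = [0.2409 1.5296; -0.1663 -1.2467]
AᵀP(A−BK) = [0.2639 -0.2294; -0.2294 1.5908]
P' = Q + AᵀP(A−BK) = [2.7639 -3.2294; -3.2294 5.5908]
tr(P') = 8.3547

8.3547


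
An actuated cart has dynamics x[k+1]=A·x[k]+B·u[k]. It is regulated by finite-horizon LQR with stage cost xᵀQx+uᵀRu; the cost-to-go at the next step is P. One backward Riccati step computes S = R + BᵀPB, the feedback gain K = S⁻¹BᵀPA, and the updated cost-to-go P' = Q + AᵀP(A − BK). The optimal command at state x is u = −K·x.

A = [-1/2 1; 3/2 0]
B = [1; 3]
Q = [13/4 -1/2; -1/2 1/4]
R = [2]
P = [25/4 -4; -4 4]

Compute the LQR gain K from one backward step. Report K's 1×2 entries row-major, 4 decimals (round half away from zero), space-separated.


0.7346 -0.2840

BᵀP = [-5.7500 8.0000]
S = R + BᵀPB = [2] + [18.2500] = [20.2500]
BᵀPA = [14.8750 -5.7500]
K = S⁻¹·BᵀPA = [0.7346 -0.2840]
A−BK = [-1.2346 1.2840; -0.7037 0.8519]
AᵀP(A−BK) = [5.6358 -4.9012; -4.9012 4.6173]
P' = Q + AᵀP(A−BK) = [8.8858 -5.4012; -5.4012 4.8673]
tr(P') = 13.7531


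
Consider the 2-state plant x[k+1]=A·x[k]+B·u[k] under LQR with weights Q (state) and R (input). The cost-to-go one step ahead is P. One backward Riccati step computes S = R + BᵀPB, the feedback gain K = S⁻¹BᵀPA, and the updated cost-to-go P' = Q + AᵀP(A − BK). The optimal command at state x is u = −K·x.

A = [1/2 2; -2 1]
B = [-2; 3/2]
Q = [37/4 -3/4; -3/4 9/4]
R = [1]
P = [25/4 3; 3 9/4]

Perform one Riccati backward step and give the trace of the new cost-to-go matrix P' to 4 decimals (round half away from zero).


BᵀP = [-8.0000 -2.6250]
S = R + BᵀPB = [1] + [12.0625] = [13.0625]
BᵀPA = [1.2500 -18.6250]
K = S⁻¹·BᵀPA = [0.0957 -1.4258]
A−BK = [0.6914 -0.8517; -2.1435 3.1388]
AᵀP(A−BK) = [4.4429 -6.9677; -6.9677 12.6938]
P' = Q + AᵀP(A−BK) = [13.6929 -7.7177; -7.7177 14.9438]
tr(P') = 28.6367

28.6367


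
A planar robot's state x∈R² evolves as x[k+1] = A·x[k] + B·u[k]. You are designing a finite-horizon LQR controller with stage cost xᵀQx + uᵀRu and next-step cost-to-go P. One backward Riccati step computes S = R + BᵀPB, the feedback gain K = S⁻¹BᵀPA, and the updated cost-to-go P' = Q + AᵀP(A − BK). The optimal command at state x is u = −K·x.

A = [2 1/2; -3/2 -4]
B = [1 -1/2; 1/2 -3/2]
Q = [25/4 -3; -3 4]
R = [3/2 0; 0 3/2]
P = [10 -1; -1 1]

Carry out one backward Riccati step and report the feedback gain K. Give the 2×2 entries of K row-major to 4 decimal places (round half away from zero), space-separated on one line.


BᵀP = [9.5000 -0.5000; -3.5000 -1.0000]
S = R + BᵀPB = [3/2 0; 0 3/2] + [9.2500 -4.0000; -4.0000 3.2500] = [10.7500 -4.0000; -4.0000 4.7500]
BᵀPA = [19.7500 6.7500; -5.5000 2.2500]
K = S⁻¹·BᵀPA = [2.0481 1.1711; 0.5668 1.4599]
A−BK = [0.2353 0.0588; -1.6738 -2.3957]
AᵀP(A−BK) = [10.9171 9.6497; 9.6497 11.3102]
P' = Q + AᵀP(A−BK) = [17.1671 6.6497; 6.6497 15.3102]
tr(P') = 32.4773

2.0481 1.1711 0.5668 1.4599


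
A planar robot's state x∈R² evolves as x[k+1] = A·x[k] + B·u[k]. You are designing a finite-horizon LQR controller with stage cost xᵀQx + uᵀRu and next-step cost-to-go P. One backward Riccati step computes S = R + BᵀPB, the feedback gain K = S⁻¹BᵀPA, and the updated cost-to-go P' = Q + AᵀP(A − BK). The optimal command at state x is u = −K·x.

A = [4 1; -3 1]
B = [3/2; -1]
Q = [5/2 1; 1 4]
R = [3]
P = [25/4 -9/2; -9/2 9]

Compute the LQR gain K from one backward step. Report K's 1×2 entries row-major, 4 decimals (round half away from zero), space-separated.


BᵀP = [13.8750 -15.7500]
S = R + BᵀPB = [3] + [36.5625] = [39.5625]
BᵀPA = [102.7500 -1.8750]
K = S⁻¹·BᵀPA = [2.5972 -0.0474]
A−BK = [0.1043 1.0711; -0.4028 0.9526]
AᵀP(A−BK) = [22.1422 -1.6303; -1.6303 6.1611]
P' = Q + AᵀP(A−BK) = [24.6422 -0.6303; -0.6303 10.1611]
tr(P') = 34.8033

2.5972 -0.0474


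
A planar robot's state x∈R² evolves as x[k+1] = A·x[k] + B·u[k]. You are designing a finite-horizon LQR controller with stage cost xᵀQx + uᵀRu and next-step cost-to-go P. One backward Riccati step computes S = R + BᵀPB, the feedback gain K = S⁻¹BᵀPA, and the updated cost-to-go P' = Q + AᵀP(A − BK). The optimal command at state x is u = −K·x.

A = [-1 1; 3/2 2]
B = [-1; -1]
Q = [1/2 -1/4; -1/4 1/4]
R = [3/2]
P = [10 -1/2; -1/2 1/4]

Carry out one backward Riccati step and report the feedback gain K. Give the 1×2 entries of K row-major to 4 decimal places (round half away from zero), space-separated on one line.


0.9186 -0.8372

BᵀP = [-9.5000 0.2500]
S = R + BᵀPB = [3/2] + [9.2500] = [10.7500]
BᵀPA = [9.8750 -9.0000]
K = S⁻¹·BᵀPA = [0.9186 -0.8372]
A−BK = [-0.0814 0.1628; 2.4186 1.1628]
AᵀP(A−BK) = [2.9913 -0.7326; -0.7326 1.4651]
P' = Q + AᵀP(A−BK) = [3.4913 -0.9826; -0.9826 1.7151]
tr(P') = 5.2064


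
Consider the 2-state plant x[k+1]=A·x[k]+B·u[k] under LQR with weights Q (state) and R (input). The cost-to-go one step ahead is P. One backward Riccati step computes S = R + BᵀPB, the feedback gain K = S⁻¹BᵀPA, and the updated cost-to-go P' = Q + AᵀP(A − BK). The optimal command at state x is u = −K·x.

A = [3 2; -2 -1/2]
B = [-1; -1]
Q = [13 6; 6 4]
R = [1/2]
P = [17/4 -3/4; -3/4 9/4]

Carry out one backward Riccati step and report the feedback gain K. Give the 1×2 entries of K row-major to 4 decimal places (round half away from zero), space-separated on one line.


BᵀP = [-3.5000 -1.5000]
S = R + BᵀPB = [1/2] + [5.0000] = [5.5000]
BᵀPA = [-7.5000 -6.2500]
K = S⁻¹·BᵀPA = [-1.3636 -1.1364]
A−BK = [1.6364 0.8636; -3.3636 -1.6364]
AᵀP(A−BK) = [46.0227 23.3523; 23.3523 11.9602]
P' = Q + AᵀP(A−BK) = [59.0227 29.3523; 29.3523 15.9602]
tr(P') = 74.9830

-1.3636 -1.1364


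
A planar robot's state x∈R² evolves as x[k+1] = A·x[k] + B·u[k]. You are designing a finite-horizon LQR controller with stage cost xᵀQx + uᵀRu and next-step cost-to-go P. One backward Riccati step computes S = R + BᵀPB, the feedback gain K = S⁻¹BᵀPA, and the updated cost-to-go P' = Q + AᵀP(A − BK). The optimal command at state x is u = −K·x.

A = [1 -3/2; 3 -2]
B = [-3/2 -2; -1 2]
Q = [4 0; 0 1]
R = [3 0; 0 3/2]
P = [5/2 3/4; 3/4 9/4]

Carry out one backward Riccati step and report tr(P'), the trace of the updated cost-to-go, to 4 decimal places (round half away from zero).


15.9851

BᵀP = [-4.5000 -3.3750; -3.5000 3.0000]
S = R + BᵀPB = [3 0; 0 3/2] + [10.1250 2.2500; 2.2500 13.0000] = [13.1250 2.2500; 2.2500 14.5000]
BᵀPA = [-14.6250 13.5000; 5.5000 -0.7500]
K = S⁻¹·BᵀPA = [-1.2115 1.0658; 0.5673 -0.2171]
A−BK = [0.3173 -0.3355; 0.6538 -0.5000]
AᵀP(A−BK) = [6.4111 -5.3438; -5.3438 4.5740]
P' = Q + AᵀP(A−BK) = [10.4111 -5.3438; -5.3438 5.5740]
tr(P') = 15.9851


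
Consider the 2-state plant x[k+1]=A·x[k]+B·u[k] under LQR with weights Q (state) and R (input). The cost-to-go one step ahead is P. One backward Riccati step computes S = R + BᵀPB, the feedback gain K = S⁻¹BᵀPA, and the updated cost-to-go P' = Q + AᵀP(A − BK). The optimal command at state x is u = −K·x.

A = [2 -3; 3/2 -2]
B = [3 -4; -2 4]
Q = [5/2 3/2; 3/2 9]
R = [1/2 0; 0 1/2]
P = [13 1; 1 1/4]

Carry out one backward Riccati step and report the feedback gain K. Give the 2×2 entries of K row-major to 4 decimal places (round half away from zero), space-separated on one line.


0.9198 -1.3278 0.1464 -0.1841

BᵀP = [37.0000 2.5000; -48.0000 -3.0000]
S = R + BᵀPB = [1/2 0; 0 1/2] + [106.0000 -138.0000; -138.0000 180.0000] = [106.5000 -138.0000; -138.0000 180.5000]
BᵀPA = [77.7500 -116.0000; -100.5000 150.0000]
K = S⁻¹·BᵀPA = [0.9198 -1.3278; 0.1464 -0.1841]
A−BK = [-0.1736 0.2469; 2.7538 -3.9191]
AᵀP(A−BK) = [1.7653 -2.5192; -2.5192 3.5955]
P' = Q + AᵀP(A−BK) = [4.2653 -1.0192; -1.0192 12.5955]
tr(P') = 16.8608


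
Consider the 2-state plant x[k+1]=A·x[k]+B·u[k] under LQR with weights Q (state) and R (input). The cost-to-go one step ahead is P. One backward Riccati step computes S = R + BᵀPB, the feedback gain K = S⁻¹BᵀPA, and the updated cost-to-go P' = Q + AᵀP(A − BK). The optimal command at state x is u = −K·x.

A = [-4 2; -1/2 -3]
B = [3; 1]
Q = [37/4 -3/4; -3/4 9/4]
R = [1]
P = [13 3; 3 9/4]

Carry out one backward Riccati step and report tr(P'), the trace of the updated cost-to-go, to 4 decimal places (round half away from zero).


BᵀP = [42.0000 11.2500]
S = R + BᵀPB = [1] + [137.2500] = [138.2500]
BᵀPA = [-173.6250 50.2500]
K = S⁻¹·BᵀPA = [-1.2559 0.3635]
A−BK = [-0.2324 0.9096; 0.7559 -3.3635]
AᵀP(A−BK) = [2.5108 -4.5172; -4.5172 17.9855]
P' = Q + AᵀP(A−BK) = [11.7608 -5.2672; -5.2672 20.2355]
tr(P') = 31.9964

31.9964


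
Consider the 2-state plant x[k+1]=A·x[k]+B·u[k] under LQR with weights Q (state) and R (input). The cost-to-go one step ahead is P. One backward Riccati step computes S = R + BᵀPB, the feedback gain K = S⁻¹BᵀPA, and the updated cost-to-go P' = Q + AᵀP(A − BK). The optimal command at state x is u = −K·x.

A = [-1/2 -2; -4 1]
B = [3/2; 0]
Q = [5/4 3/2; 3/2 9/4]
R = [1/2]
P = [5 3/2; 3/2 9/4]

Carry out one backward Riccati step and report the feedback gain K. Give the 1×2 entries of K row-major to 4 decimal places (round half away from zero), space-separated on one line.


BᵀP = [7.5000 2.2500]
S = R + BᵀPB = [1/2] + [11.2500] = [11.7500]
BᵀPA = [-12.7500 -12.7500]
K = S⁻¹·BᵀPA = [-1.0851 -1.0851]
A−BK = [1.1277 -0.3723; -4.0000 1.0000]
AᵀP(A−BK) = [29.4149 -6.5851; -6.5851 2.4149]
P' = Q + AᵀP(A−BK) = [30.6649 -5.0851; -5.0851 4.6649]
tr(P') = 35.3298

-1.0851 -1.0851


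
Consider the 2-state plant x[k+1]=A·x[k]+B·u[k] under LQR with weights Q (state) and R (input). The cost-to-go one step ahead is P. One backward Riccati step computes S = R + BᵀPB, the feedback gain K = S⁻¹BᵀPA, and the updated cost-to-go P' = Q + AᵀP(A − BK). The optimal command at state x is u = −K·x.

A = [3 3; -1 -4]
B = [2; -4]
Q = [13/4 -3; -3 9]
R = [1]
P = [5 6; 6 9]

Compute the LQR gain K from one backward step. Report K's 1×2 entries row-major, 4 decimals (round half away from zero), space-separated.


-0.2609 0.7826

BᵀP = [-14.0000 -24.0000]
S = R + BᵀPB = [1] + [68.0000] = [69.0000]
BᵀPA = [-18.0000 54.0000]
K = S⁻¹·BᵀPA = [-0.2609 0.7826]
A−BK = [3.5217 1.4348; -2.0435 -0.8696]
AᵀP(A−BK) = [13.3043 5.0870; 5.0870 2.7391]
P' = Q + AᵀP(A−BK) = [16.5543 2.0870; 2.0870 11.7391]
tr(P') = 28.2935


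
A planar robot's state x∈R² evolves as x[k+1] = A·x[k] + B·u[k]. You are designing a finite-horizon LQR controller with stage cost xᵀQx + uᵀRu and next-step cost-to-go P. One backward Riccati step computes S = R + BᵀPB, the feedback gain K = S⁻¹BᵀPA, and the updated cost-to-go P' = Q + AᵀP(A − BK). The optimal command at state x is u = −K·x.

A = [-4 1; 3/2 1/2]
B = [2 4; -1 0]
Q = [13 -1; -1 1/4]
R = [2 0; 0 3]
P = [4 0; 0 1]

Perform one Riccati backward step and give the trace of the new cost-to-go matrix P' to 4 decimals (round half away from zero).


16.4749

BᵀP = [8.0000 -1.0000; 16.0000 0.0000]
S = R + BᵀPB = [2 0; 0 3] + [17.0000 32.0000; 32.0000 64.0000] = [19.0000 32.0000; 32.0000 67.0000]
BᵀPA = [-33.5000 7.5000; -64.0000 16.0000]
K = S⁻¹·BᵀPA = [-0.7892 -0.0382; -0.5783 0.2570]
A−BK = [-0.1084 0.0482; 0.7108 0.4618]
AᵀP(A−BK) = [2.8012 -0.0783; -0.0783 0.4237]
P' = Q + AᵀP(A−BK) = [15.8012 -1.0783; -1.0783 0.6737]
tr(P') = 16.4749


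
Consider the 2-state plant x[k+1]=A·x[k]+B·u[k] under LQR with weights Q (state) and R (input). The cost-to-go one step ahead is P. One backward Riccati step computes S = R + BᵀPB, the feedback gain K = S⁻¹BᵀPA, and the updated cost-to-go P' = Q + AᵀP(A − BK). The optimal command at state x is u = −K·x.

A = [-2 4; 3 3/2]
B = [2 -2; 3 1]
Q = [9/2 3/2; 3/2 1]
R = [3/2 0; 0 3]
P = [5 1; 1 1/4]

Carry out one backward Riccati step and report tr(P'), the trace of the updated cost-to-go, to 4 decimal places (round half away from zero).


9.9422

BᵀP = [13.0000 2.7500; -9.0000 -1.7500]
S = R + BᵀPB = [3/2 0; 0 3] + [34.2500 -23.2500; -23.2500 16.2500] = [35.7500 -23.2500; -23.2500 19.2500]
BᵀPA = [-17.7500 56.1250; 12.7500 -38.6250]
K = S⁻¹·BᵀPA = [-0.3065 1.2354; 0.2921 -0.5144]
A−BK = [-0.8027 0.5004; 3.6274 -1.6918]
AᵀP(A−BK) = [1.0847 -1.3882; -1.3882 3.3575]
P' = Q + AᵀP(A−BK) = [5.5847 0.1118; 0.1118 4.3575]
tr(P') = 9.9422


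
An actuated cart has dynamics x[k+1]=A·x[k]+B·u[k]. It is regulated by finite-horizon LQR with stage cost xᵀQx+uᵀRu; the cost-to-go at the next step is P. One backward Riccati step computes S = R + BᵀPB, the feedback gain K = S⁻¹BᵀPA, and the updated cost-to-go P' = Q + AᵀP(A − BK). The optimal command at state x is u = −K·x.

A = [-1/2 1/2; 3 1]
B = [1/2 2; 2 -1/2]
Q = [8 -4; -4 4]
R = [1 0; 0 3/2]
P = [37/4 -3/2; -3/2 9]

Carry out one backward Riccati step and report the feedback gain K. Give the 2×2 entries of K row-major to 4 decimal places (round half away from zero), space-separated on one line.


1.3180 0.5140 -0.5724 0.1117

BᵀP = [1.6250 17.2500; 19.2500 -7.5000]
S = R + BᵀPB = [1 0; 0 3/2] + [35.3125 -5.3750; -5.3750 42.2500] = [36.3125 -5.3750; -5.3750 43.7500]
BᵀPA = [50.9375 18.0625; -32.1250 2.1250]
K = S⁻¹·BᵀPA = [1.3180 0.5140; -0.5724 0.1117]
A−BK = [-0.0143 0.0196; 0.0778 0.0279]
AᵀP(A−BK) = [2.2882 0.5968; 0.5968 0.2918]
P' = Q + AᵀP(A−BK) = [10.2882 -3.4032; -3.4032 4.2918]
tr(P') = 14.5800


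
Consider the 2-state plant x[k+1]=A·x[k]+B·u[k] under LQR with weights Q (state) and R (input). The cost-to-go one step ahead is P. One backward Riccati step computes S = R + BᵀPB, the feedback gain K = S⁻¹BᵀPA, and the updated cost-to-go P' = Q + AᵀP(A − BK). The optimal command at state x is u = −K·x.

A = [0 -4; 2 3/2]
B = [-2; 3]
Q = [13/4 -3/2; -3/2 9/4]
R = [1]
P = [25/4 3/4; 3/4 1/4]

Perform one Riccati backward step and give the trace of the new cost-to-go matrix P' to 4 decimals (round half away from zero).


BᵀP = [-10.2500 -0.7500]
S = R + BᵀPB = [1] + [18.2500] = [19.2500]
BᵀPA = [-1.5000 39.8750]
K = S⁻¹·BᵀPA = [-0.0779 2.0714]
A−BK = [-0.1558 0.1429; 2.2338 -4.7143]
AᵀP(A−BK) = [0.8831 -2.1429; -2.1429 8.9643]
P' = Q + AᵀP(A−BK) = [4.1331 -3.6429; -3.6429 11.2143]
tr(P') = 15.3474

15.3474


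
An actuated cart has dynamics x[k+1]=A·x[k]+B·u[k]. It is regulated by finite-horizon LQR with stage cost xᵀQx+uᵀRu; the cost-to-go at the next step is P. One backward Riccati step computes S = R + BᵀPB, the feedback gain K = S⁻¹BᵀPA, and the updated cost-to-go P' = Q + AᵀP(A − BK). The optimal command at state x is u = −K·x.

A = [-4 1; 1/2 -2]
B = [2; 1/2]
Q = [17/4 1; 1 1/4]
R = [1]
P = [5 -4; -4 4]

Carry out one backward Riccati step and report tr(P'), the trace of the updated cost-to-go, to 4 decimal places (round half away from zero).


BᵀP = [8.0000 -6.0000]
S = R + BᵀPB = [1] + [13.0000] = [14.0000]
BᵀPA = [-35.0000 20.0000]
K = S⁻¹·BᵀPA = [-2.5000 1.4286]
A−BK = [1.0000 -1.8571; 1.7500 -2.7143]
AᵀP(A−BK) = [9.5000 -8.0000; -8.0000 8.4286]
P' = Q + AᵀP(A−BK) = [13.7500 -7.0000; -7.0000 8.6786]
tr(P') = 22.4286

22.4286


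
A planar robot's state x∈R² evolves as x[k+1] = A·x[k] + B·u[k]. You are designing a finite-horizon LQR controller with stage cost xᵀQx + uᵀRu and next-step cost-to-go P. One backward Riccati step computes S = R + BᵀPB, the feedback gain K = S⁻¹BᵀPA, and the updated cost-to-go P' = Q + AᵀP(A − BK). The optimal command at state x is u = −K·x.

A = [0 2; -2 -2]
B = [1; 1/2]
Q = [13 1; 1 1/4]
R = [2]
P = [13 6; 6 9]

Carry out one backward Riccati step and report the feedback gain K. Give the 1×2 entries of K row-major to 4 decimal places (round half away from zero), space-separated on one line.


BᵀP = [16.0000 10.5000]
S = R + BᵀPB = [2] + [21.2500] = [23.2500]
BᵀPA = [-21.0000 11.0000]
K = S⁻¹·BᵀPA = [-0.9032 0.4731]
A−BK = [0.9032 1.5269; -1.5484 -2.2366]
AᵀP(A−BK) = [17.0323 21.9355; 21.9355 34.7957]
P' = Q + AᵀP(A−BK) = [30.0323 22.9355; 22.9355 35.0457]
tr(P') = 65.0780

-0.9032 0.4731


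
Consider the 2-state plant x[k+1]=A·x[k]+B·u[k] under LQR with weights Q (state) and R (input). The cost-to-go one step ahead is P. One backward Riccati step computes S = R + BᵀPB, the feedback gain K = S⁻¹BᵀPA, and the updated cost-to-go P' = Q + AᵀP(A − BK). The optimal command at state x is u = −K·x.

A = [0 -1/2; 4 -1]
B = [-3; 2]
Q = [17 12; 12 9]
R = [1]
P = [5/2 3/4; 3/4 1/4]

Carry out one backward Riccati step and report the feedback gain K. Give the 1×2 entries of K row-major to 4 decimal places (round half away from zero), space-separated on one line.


BᵀP = [-6.0000 -1.7500]
S = R + BᵀPB = [1] + [14.5000] = [15.5000]
BᵀPA = [-7.0000 4.7500]
K = S⁻¹·BᵀPA = [-0.4516 0.3065]
A−BK = [-1.3548 0.4194; 4.9032 -1.6129]
AᵀP(A−BK) = [0.8387 -0.3548; -0.3548 0.1694]
P' = Q + AᵀP(A−BK) = [17.8387 11.6452; 11.6452 9.1694]
tr(P') = 27.0081

-0.4516 0.3065


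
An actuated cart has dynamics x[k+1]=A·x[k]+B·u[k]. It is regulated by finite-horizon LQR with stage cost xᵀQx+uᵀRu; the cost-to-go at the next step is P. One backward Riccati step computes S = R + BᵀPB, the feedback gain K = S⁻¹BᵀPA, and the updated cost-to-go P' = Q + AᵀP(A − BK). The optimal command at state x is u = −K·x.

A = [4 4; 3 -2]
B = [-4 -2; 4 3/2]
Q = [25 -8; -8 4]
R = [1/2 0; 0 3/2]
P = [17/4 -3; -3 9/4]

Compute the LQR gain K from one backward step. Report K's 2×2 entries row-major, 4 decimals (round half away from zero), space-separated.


-0.2043 -0.7267 -0.1345 -0.1374

BᵀP = [-29.0000 21.0000; -13.0000 9.3750]
S = R + BᵀPB = [1/2 0; 0 3/2] + [200.0000 89.5000; 89.5000 40.0625] = [200.5000 89.5000; 89.5000 41.5625]
BᵀPA = [-53.0000 -158.0000; -23.8750 -70.7500]
K = S⁻¹·BᵀPA = [-0.2043 -0.7267; -0.1345 -0.1374]
A−BK = [2.9138 0.8184; 4.0190 1.1129]
AᵀP(A−BK) = [2.2109 0.7047; 0.7047 0.4609]
P' = Q + AᵀP(A−BK) = [27.2109 -7.2953; -7.2953 4.4609]
tr(P') = 31.6718


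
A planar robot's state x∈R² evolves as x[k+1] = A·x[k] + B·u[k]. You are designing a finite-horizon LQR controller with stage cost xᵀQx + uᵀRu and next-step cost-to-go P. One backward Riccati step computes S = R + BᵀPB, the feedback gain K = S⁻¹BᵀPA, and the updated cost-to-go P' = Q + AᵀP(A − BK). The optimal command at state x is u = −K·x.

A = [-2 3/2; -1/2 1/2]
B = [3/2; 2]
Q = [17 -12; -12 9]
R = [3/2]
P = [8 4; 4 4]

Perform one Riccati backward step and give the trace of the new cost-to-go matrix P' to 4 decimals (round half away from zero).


31.8655

BᵀP = [20.0000 14.0000]
S = R + BᵀPB = [3/2] + [58.0000] = [59.5000]
BᵀPA = [-47.0000 37.0000]
K = S⁻¹·BᵀPA = [-0.7899 0.6218]
A−BK = [-0.8151 0.5672; 1.0798 -0.7437]
AᵀP(A−BK) = [3.8739 -2.7731; -2.7731 1.9916]
P' = Q + AᵀP(A−BK) = [20.8739 -14.7731; -14.7731 10.9916]
tr(P') = 31.8655


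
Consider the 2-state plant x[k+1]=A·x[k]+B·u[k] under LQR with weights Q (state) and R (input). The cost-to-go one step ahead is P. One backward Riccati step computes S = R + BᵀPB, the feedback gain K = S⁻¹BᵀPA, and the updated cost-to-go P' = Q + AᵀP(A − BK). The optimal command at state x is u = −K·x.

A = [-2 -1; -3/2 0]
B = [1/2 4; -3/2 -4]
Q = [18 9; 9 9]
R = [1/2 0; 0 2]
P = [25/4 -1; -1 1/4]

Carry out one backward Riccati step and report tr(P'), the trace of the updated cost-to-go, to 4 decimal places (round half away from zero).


BᵀP = [4.6250 -0.8750; 29.0000 -5.0000]
S = R + BᵀPB = [1/2 0; 0 2] + [3.6250 22.0000; 22.0000 136.0000] = [4.1250 22.0000; 22.0000 138.0000]
BᵀPA = [-7.9375 -4.6250; -50.5000 -29.0000]
K = S⁻¹·BᵀPA = [0.1833 -0.0029; -0.3952 -0.2097]
A−BK = [-0.5110 -0.1598; -2.8057 -0.8431]
AᵀP(A−BK) = [1.0617 0.3880; 0.3880 0.1558]
P' = Q + AᵀP(A−BK) = [19.0617 9.3880; 9.3880 9.1558]
tr(P') = 28.2175

28.2175


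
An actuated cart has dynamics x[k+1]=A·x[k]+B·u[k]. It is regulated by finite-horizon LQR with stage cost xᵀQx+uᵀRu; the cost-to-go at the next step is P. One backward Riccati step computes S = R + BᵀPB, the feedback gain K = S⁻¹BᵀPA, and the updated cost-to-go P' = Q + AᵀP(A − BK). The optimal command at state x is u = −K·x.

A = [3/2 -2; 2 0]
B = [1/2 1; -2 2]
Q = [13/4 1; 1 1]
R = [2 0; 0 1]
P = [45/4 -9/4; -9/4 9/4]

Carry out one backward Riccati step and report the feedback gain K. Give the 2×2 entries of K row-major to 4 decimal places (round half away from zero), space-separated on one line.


0.2900 -1.1802 1.2205 -1.2104

BᵀP = [10.1250 -5.6250; 6.7500 2.2500]
S = R + BᵀPB = [2 0; 0 1] + [16.3125 -1.1250; -1.1250 11.2500] = [18.3125 -1.1250; -1.1250 12.2500]
BᵀPA = [3.9375 -20.2500; 14.6250 -13.5000]
K = S⁻¹·BᵀPA = [0.2900 -1.1802; 1.2205 -1.2104]
A−BK = [0.1345 -0.1995; 0.1390 0.0605]
AᵀP(A−BK) = [1.8207 -2.4007; -2.4007 4.7610]
P' = Q + AᵀP(A−BK) = [5.0707 -1.4007; -1.4007 5.7610]
tr(P') = 10.8317


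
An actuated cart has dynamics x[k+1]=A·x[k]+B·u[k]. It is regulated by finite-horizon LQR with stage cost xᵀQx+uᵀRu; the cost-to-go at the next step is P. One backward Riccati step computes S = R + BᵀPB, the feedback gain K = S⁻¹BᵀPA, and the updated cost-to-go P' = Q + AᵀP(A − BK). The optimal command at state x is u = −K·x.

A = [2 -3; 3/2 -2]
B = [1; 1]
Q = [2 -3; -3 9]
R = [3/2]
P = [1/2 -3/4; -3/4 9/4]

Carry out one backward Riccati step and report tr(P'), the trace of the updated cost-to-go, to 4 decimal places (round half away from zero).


15.1080

BᵀP = [-0.2500 1.5000]
S = R + BᵀPB = [3/2] + [1.2500] = [2.7500]
BᵀPA = [1.7500 -2.2500]
K = S⁻¹·BᵀPA = [0.6364 -0.8182]
A−BK = [1.3636 -2.1818; 0.8636 -1.1818]
AᵀP(A−BK) = [1.4489 -1.9432; -1.9432 2.6591]
P' = Q + AᵀP(A−BK) = [3.4489 -4.9432; -4.9432 11.6591]
tr(P') = 15.1080


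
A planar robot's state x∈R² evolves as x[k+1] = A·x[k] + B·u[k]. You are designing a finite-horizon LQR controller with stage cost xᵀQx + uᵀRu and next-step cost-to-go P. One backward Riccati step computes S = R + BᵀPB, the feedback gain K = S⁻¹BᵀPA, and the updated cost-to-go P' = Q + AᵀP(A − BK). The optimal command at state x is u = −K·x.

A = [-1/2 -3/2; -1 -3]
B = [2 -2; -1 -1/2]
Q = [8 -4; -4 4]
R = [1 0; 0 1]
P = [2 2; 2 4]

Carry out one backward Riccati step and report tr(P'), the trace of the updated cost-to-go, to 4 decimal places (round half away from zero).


BᵀP = [2.0000 0.0000; -5.0000 -6.0000]
S = R + BᵀPB = [1 0; 0 1] + [4.0000 -4.0000; -4.0000 13.0000] = [5.0000 -4.0000; -4.0000 14.0000]
BᵀPA = [-1.0000 -3.0000; 8.5000 25.5000]
K = S⁻¹·BᵀPA = [0.3704 1.1111; 0.7130 2.1389]
A−BK = [0.1852 0.5556; -0.2731 -0.8194]
AᵀP(A−BK) = [0.8102 2.4306; 2.4306 7.2917]
P' = Q + AᵀP(A−BK) = [8.8102 -1.5694; -1.5694 11.2917]
tr(P') = 20.1019

20.1019


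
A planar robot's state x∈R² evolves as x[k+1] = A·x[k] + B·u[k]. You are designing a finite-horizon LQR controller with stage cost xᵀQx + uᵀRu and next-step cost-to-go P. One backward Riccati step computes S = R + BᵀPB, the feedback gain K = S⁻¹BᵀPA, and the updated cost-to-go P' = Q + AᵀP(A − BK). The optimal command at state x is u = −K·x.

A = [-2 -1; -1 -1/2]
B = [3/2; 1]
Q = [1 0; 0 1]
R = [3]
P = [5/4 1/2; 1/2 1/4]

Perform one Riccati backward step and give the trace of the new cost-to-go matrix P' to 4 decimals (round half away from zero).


5.5976

BᵀP = [2.3750 1.0000]
S = R + BᵀPB = [3] + [4.5625] = [7.5625]
BᵀPA = [-5.7500 -2.8750]
K = S⁻¹·BᵀPA = [-0.7603 -0.3802]
A−BK = [-0.8595 -0.4298; -0.2397 -0.1198]
AᵀP(A−BK) = [2.8781 1.4390; 1.4390 0.7195]
P' = Q + AᵀP(A−BK) = [3.8781 1.4390; 1.4390 1.7195]
tr(P') = 5.5976


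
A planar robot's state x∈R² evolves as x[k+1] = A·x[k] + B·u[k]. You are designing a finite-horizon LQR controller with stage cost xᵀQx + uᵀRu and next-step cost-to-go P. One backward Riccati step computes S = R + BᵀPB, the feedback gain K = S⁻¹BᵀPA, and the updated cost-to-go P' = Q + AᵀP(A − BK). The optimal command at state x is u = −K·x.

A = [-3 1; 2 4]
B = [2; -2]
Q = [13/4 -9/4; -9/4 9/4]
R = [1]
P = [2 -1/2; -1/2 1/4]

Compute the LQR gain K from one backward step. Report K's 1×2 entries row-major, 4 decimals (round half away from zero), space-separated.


-1.2857 -0.0714

BᵀP = [5.0000 -1.5000]
S = R + BᵀPB = [1] + [13.0000] = [14.0000]
BᵀPA = [-18.0000 -1.0000]
K = S⁻¹·BᵀPA = [-1.2857 -0.0714]
A−BK = [-0.4286 1.1429; -0.5714 3.8571]
AᵀP(A−BK) = [1.8571 -0.2857; -0.2857 1.9286]
P' = Q + AᵀP(A−BK) = [5.1071 -2.5357; -2.5357 4.1786]
tr(P') = 9.2857


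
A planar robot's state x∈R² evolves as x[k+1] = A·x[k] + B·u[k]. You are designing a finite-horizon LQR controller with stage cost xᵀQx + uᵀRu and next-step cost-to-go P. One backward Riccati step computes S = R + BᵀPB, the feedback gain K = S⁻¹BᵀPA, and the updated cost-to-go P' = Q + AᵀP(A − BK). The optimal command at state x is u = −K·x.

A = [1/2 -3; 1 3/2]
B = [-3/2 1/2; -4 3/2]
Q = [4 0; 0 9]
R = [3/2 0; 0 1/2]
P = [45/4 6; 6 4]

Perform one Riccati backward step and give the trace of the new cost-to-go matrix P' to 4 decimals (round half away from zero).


24.8356

BᵀP = [-40.8750 -25.0000; 14.6250 9.0000]
S = R + BᵀPB = [3/2 0; 0 1/2] + [161.3125 -57.9375; -57.9375 20.8125] = [162.8125 -57.9375; -57.9375 21.3125]
BᵀPA = [-45.4375 85.1250; 16.3125 -30.3750]
K = S⁻¹·BᵀPA = [-0.2057 0.4804; 0.2062 -0.1193]
A−BK = [0.0883 -2.2198; -0.1321 3.6005]
AᵀP(A−BK) = [0.1023 -0.6013; -0.6013 11.7333]
P' = Q + AᵀP(A−BK) = [4.1023 -0.6013; -0.6013 20.7333]
tr(P') = 24.8356


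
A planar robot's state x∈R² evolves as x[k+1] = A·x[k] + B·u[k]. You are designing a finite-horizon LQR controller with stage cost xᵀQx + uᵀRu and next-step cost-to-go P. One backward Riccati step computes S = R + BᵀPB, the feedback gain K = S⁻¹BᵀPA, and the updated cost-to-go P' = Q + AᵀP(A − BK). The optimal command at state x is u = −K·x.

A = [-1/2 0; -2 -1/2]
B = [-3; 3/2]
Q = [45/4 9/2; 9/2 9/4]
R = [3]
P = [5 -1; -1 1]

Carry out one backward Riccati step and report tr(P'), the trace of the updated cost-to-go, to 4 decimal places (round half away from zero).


BᵀP = [-16.5000 4.5000]
S = R + BᵀPB = [3] + [56.2500] = [59.2500]
BᵀPA = [-0.7500 -2.2500]
K = S⁻¹·BᵀPA = [-0.0127 -0.0380]
A−BK = [-0.5380 -0.1139; -1.9810 -0.4430]
AᵀP(A−BK) = [3.2405 0.7215; 0.7215 0.1646]
P' = Q + AᵀP(A−BK) = [14.4905 5.2215; 5.2215 2.4146]
tr(P') = 16.9051

16.9051


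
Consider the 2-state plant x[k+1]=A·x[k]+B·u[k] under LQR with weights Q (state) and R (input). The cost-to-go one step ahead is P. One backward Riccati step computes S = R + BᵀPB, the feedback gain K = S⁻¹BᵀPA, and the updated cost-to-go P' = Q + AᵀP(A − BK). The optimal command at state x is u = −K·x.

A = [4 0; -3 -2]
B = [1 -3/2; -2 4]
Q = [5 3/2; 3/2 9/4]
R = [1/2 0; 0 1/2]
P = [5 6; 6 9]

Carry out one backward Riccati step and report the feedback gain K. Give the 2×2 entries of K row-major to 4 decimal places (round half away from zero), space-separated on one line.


BᵀP = [-7.0000 -12.0000; 16.5000 27.0000]
S = R + BᵀPB = [1/2 0; 0 1/2] + [17.0000 -37.5000; -37.5000 83.2500] = [17.5000 -37.5000; -37.5000 83.7500]
BᵀPA = [8.0000 24.0000; -15.0000 -54.0000]
K = S⁻¹·BᵀPA = [1.8105 -0.2526; 0.6316 -0.7579]
A−BK = [3.1368 -0.8842; -1.9053 0.5263]
AᵀP(A−BK) = [11.9895 -3.3474; -3.3474 1.1368]
P' = Q + AᵀP(A−BK) = [16.9895 -1.8474; -1.8474 3.3868]
tr(P') = 20.3763

1.8105 -0.2526 0.6316 -0.7579


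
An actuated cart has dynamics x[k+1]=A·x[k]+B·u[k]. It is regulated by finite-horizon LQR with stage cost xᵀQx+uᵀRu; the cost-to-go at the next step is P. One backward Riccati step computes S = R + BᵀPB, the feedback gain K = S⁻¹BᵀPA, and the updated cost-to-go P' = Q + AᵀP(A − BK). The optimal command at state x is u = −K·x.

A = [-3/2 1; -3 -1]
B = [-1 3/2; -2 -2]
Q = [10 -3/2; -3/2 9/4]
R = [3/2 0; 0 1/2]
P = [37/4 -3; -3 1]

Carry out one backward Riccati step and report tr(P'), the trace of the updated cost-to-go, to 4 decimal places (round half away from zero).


12.7596

BᵀP = [-3.2500 1.0000; 19.8750 -6.5000]
S = R + BᵀPB = [3/2 0; 0 1/2] + [1.2500 -6.8750; -6.8750 42.8125] = [2.7500 -6.8750; -6.8750 43.3125]
BᵀPA = [1.8750 -4.2500; -10.3125 26.3750]
K = S⁻¹·BᵀPA = [0.1435 -0.0383; -0.2153 0.6029]
A−BK = [-1.0335 0.0574; -3.1435 0.1292]
AᵀP(A−BK) = [0.3230 -0.0861; -0.0861 0.1866]
P' = Q + AᵀP(A−BK) = [10.3230 -1.5861; -1.5861 2.4366]
tr(P') = 12.7596


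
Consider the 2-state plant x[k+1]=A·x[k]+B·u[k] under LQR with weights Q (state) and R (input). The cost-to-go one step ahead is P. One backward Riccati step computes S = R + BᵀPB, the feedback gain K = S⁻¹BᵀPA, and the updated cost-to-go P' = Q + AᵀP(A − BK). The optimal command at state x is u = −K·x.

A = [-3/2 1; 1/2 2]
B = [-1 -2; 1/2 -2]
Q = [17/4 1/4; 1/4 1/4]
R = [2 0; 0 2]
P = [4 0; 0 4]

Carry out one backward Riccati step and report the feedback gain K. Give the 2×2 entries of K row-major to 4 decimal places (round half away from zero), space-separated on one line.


0.9279 0.4324 0.1261 -0.7568

BᵀP = [-4.0000 2.0000; -8.0000 -8.0000]
S = R + BᵀPB = [2 0; 0 2] + [5.0000 4.0000; 4.0000 32.0000] = [7.0000 4.0000; 4.0000 34.0000]
BᵀPA = [7.0000 0.0000; 8.0000 -24.0000]
K = S⁻¹·BᵀPA = [0.9279 0.4324; 0.1261 -0.7568]
A−BK = [-0.3198 -0.0811; 0.2883 0.2703]
AᵀP(A−BK) = [2.4955 1.0270; 1.0270 1.8378]
P' = Q + AᵀP(A−BK) = [6.7455 1.2770; 1.2770 2.0878]
tr(P') = 8.8333


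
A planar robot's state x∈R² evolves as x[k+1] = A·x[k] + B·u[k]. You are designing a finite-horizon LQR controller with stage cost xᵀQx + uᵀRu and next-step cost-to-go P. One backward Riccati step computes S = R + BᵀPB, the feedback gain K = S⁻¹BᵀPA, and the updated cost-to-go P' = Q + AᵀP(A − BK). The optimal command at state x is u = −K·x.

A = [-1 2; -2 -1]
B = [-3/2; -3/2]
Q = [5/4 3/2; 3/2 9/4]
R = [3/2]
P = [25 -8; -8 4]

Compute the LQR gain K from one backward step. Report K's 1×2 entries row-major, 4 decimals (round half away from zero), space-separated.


BᵀP = [-25.5000 6.0000]
S = R + BᵀPB = [3/2] + [29.2500] = [30.7500]
BᵀPA = [13.5000 -57.0000]
K = S⁻¹·BᵀPA = [0.4390 -1.8537]
A−BK = [-0.3415 -0.7805; -1.3415 -3.7805]
AᵀP(A−BK) = [3.0732 7.0244; 7.0244 30.3415]
P' = Q + AᵀP(A−BK) = [4.3232 8.5244; 8.5244 32.5915]
tr(P') = 36.9146

0.4390 -1.8537


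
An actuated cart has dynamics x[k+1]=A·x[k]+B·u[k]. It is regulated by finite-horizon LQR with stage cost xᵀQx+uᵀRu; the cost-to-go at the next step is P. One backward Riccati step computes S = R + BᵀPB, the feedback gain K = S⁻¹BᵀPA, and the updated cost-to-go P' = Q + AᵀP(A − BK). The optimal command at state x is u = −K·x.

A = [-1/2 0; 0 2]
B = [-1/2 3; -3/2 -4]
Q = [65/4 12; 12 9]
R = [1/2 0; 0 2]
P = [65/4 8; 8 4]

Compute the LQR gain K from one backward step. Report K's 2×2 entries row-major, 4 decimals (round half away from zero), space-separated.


BᵀP = [-20.1250 -10.0000; 16.7500 8.0000]
S = R + BᵀPB = [1/2 0; 0 2] + [25.0625 -20.3750; -20.3750 18.2500] = [25.5625 -20.3750; -20.3750 20.2500]
BᵀPA = [10.0625 -20.0000; -8.3750 16.0000]
K = S⁻¹·BᵀPA = [0.3232 -0.7707; -0.0884 0.0146]
A−BK = [-0.0732 -0.4293; 0.1311 0.9024]
AᵀP(A−BK) = [0.0701 -0.1220; -0.1220 0.3512]
P' = Q + AᵀP(A−BK) = [16.3201 11.8780; 11.8780 9.3512]
tr(P') = 25.6713

0.3232 -0.7707 -0.0884 0.0146


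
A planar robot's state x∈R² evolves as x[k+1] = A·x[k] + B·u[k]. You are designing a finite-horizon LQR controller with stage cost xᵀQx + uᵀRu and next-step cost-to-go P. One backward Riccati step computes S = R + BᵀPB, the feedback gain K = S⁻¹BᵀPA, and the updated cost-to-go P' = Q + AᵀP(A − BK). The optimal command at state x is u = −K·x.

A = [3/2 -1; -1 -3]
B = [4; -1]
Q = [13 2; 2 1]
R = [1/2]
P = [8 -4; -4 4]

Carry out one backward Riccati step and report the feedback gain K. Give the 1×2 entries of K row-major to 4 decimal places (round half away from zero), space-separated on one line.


BᵀP = [36.0000 -20.0000]
S = R + BᵀPB = [1/2] + [164.0000] = [164.5000]
BᵀPA = [74.0000 24.0000]
K = S⁻¹·BᵀPA = [0.4498 0.1459]
A−BK = [-0.2994 -1.5836; -0.5502 -2.8541]
AᵀP(A−BK) = [0.7112 3.2036; 3.2036 16.4985]
P' = Q + AᵀP(A−BK) = [13.7112 5.2036; 5.2036 17.4985]
tr(P') = 31.2097

0.4498 0.1459


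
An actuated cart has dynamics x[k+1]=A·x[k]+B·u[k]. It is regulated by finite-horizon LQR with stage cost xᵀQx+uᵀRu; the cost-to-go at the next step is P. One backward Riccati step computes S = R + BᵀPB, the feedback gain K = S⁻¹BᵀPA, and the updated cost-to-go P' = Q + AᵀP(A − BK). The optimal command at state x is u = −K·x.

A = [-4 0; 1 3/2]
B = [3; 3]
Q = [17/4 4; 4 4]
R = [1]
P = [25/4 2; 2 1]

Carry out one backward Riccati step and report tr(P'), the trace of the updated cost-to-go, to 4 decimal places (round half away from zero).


BᵀP = [24.7500 9.0000]
S = R + BᵀPB = [1] + [101.2500] = [102.2500]
BᵀPA = [-90.0000 13.5000]
K = S⁻¹·BᵀPA = [-0.8802 0.1320]
A−BK = [-1.3594 -0.3961; 3.6406 1.1039]
AᵀP(A−BK) = [5.7824 1.3826; 1.3826 0.4676]
P' = Q + AᵀP(A−BK) = [10.0324 5.3826; 5.3826 4.4676]
tr(P') = 14.5000

14.5000


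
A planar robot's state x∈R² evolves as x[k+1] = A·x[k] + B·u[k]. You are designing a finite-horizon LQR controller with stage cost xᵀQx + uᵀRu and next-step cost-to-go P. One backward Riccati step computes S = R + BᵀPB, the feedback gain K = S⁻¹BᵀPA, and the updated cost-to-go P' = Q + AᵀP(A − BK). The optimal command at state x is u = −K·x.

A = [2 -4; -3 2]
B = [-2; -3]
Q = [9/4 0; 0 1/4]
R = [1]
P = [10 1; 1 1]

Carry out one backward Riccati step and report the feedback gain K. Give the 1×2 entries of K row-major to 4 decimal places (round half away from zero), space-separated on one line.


BᵀP = [-23.0000 -5.0000]
S = R + BᵀPB = [1] + [61.0000] = [62.0000]
BᵀPA = [-31.0000 82.0000]
K = S⁻¹·BᵀPA = [-0.5000 1.3226]
A−BK = [1.0000 -1.3548; -4.5000 5.9677]
AᵀP(A−BK) = [21.5000 -29.0000; -29.0000 39.5484]
P' = Q + AᵀP(A−BK) = [23.7500 -29.0000; -29.0000 39.7984]
tr(P') = 63.5484

-0.5000 1.3226


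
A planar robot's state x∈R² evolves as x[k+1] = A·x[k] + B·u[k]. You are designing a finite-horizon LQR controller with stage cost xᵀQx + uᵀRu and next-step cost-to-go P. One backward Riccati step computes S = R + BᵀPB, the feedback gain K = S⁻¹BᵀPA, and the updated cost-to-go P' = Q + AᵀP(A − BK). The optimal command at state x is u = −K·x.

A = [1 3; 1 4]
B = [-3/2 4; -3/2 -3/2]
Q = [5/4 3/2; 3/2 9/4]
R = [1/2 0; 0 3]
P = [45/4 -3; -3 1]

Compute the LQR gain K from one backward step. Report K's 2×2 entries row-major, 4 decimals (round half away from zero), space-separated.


-0.4256 -1.4901 0.0588 0.0634

BᵀP = [-12.3750 3.0000; 49.5000 -13.5000]
S = R + BᵀPB = [1/2 0; 0 3] + [14.0625 -54.0000; -54.0000 218.2500] = [14.5625 -54.0000; -54.0000 221.2500]
BᵀPA = [-9.3750 -25.1250; 36.0000 94.5000]
K = S⁻¹·BᵀPA = [-0.4256 -1.4901; 0.0588 0.0634]
A−BK = [0.1262 0.5111; 0.4498 1.8600]
AᵀP(A−BK) = [0.1419 0.4967; 0.4967 1.8168]
P' = Q + AᵀP(A−BK) = [1.3919 1.9967; 1.9967 4.0668]
tr(P') = 5.4586


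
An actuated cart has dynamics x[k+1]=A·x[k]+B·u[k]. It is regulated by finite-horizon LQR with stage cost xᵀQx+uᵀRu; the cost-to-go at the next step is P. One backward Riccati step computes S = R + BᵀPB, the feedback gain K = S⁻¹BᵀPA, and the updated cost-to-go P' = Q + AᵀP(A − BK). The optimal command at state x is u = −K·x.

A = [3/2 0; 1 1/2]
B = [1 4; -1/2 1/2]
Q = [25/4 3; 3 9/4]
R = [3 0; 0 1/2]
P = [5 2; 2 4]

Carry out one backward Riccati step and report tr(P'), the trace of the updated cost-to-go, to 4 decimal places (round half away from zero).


BᵀP = [4.0000 0.0000; 21.0000 10.0000]
S = R + BᵀPB = [3 0; 0 1/2] + [4.0000 16.0000; 16.0000 89.0000] = [7.0000 16.0000; 16.0000 89.5000]
BᵀPA = [6.0000 0.0000; 41.5000 5.0000]
K = S⁻¹·BᵀPA = [-0.3428 -0.2159; 0.5250 0.0945]
A−BK = [-0.2571 -0.1619; 0.5661 0.3448]
AᵀP(A−BK) = [1.5206 0.8752; 0.8752 0.5277]
P' = Q + AᵀP(A−BK) = [7.7706 3.8752; 3.8752 2.7777]
tr(P') = 10.5482

10.5482
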